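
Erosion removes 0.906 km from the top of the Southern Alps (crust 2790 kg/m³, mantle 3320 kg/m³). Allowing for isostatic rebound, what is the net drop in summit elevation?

0.145 km

Rebound u = e ρ_c/ρ_m = 0.906 km × 2790/3320 = 0.7614 km.
Net surface drop = e − u = 0.906 km − 0.7614 km = e (ρ_m − ρ_c)/ρ_m = 0.145 km.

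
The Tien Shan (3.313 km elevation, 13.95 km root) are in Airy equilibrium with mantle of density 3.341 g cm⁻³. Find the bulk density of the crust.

2.7 g cm⁻³

ρ_c h = (ρ_m − ρ_c) r → ρ_c (h + r) = ρ_m r → ρ_c = ρ_m r / (h + r).
ρ_c = 3.341 × 13.95 km / (3.313 km + 13.95 km) = 2.7 g cm⁻³.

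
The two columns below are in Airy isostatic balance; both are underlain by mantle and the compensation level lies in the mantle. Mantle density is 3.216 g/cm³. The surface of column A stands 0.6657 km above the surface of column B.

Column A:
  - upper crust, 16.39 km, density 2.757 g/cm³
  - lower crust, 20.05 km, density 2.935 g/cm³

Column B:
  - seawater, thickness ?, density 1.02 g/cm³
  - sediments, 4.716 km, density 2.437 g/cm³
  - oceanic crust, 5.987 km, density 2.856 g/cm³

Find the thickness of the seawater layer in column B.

2.36 km

Take the compensation level at the base of the deeper column (depth z_c below the surface of column A) and equate Σ ρ_i t_i down to z_c; mantle fills any gap and the z_c terms cancel.
Column A: 16.39×2.757 + 20.05×2.935 + (z_c − 36.44)×3.216
Column B: 0.6657×0 + x×1.02 + 4.716×2.437 + 5.987×2.856 + (z_c − 0.6657 − 10.703 − x)×3.216
The z_c×3.216 term appears on both sides and cancels. Collect the known terms of each column as K = Σ(ρt)_known − 3.216 × (depth of known layers): K_A = 104.03398 − 3.216×36.44 = −13.15706; K_B = 28.591764 − 3.216×(0.6657 + 10.703) = −7.9699752.
Balance: K_A = K_B − x×(3.216 − 1.02), so x = (K_B − K_A)/(3.216 − 1.02) = 5.18708/2.196 = 2.36 km.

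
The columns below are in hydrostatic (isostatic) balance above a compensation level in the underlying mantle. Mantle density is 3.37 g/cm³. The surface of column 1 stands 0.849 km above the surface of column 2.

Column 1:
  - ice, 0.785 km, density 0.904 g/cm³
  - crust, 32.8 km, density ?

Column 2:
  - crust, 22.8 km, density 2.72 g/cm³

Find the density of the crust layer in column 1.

Take the compensation level at the base of the deeper column (depth z_c below the surface of column 1) and equate Σ ρ_i t_i down to z_c; mantle fills any gap and the z_c terms cancel.
Column 1: 0.785×0.904 + 32.8×ρ + (z_c − 33.585)×3.37
Column 2: 0.849×0 + 22.8×2.72 + (z_c − 0.849 − 22.8)×3.37
The z_c×3.37 term appears on both sides and cancels. Collect the known terms of each column as K = Σ(ρt)_known − 3.37 × (depth of known layers): K_1 = 0.70964 − 3.37×33.585 = −112.47181; K_2 = 62.016 − 3.37×(0.849 + 22.8) = −17.68113.
Balance: K_1 + 32.8×ρ = K_2, so ρ = (K_2 − K_1)/32.8 = 94.7907/32.8 = 2.89 g/cm³.

2.89 g/cm³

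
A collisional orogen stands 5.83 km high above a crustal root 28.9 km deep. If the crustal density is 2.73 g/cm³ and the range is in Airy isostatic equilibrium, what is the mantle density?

Airy balance: ρ_c h = (ρ_m − ρ_c) r → ρ_m = ρ_c (1 + h/r).
ρ_m = 2.73 × (1 + 5.83 km/28.9 km) = 3.28 g/cm³.

3.28 g/cm³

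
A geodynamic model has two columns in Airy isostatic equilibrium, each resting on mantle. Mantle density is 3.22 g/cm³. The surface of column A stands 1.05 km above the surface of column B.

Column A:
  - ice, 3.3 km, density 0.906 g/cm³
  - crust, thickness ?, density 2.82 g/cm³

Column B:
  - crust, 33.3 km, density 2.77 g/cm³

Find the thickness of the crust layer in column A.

Take the compensation level at the base of the deeper column (depth z_c below the surface of column A) and equate Σ ρ_i t_i down to z_c; mantle fills any gap and the z_c terms cancel.
Column A: 3.3×0.906 + x×2.82 + (z_c − 3.3 − x)×3.22
Column B: 1.05×0 + 33.3×2.77 + (z_c − 1.05 − 33.3)×3.22
The z_c×3.22 term appears on both sides and cancels. Collect the known terms of each column as K = Σ(ρt)_known − 3.22 × (depth of known layers): K_A = 2.9898 − 3.22×3.3 = −7.6362; K_B = 92.241 − 3.22×(1.05 + 33.3) = −18.366.
Balance: K_A − x×(3.22 − 2.82) = K_B, so x = (K_A − K_B)/(3.22 − 2.82) = 10.7298/0.4 = 26.8 km.

26.8 km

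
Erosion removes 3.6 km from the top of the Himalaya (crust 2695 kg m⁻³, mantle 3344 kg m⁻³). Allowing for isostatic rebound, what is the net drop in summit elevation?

0.699 km

Rebound u = e ρ_c/ρ_m = 3.6 km × 2695/3344 = 2.901 km.
Net surface drop = e − u = 3.6 km − 2.901 km = e (ρ_m − ρ_c)/ρ_m = 0.699 km.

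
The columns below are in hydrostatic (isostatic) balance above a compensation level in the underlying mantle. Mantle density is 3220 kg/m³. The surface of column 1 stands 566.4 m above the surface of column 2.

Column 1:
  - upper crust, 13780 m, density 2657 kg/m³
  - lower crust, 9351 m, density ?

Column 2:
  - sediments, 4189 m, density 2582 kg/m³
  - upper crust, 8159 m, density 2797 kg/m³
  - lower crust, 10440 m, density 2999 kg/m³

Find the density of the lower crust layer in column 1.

Take the compensation level at the base of the deeper column (depth z_c below the surface of column 1) and equate Σ ρ_i t_i down to z_c; mantle fills any gap and the z_c terms cancel.
Column 1: 13780×2657 + 9351×ρ + (z_c − 23131)×3220
Column 2: 566.4×0 + 4189×2582 + 8159×2797 + 10440×2999 + (z_c − 566.4 − 22788)×3220
The z_c×3220 term appears on both sides and cancels. Collect the known terms of each column as K = Σ(ρt)_known − 3220 × (depth of known layers): K_1 = 36613460 − 3220×23131 = −37868360; K_2 = 64946281 − 3220×(566.4 + 22788) = −10254887.
Balance: K_1 + 9351×ρ = K_2, so ρ = (K_2 − K_1)/9351 = 27613500/9351 = 2950 kg/m³.

2950 kg/m³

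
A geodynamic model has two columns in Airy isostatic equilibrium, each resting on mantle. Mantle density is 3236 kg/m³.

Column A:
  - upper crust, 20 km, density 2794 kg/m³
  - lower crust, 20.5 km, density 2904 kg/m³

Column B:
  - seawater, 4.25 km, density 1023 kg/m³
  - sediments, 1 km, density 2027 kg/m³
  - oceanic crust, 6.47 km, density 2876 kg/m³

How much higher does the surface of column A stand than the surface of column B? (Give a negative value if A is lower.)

0.835 km

For any compensation level in the mantle, the mantle terms cancel and isostasy reduces to e = (Σt_A − Σt_B) − (Σ(ρt)_A − Σ(ρt)_B) / ρ_m.
Σt_A = 40.5 km; Σt_B = 11.72 km; Σ(ρt)_A = 115412; Σ(ρt)_B = 24982.47 (in km·kg/m³).
e = (40.5 − 11.72) − (115412 − 24982.47) / 3236 = 0.835 km.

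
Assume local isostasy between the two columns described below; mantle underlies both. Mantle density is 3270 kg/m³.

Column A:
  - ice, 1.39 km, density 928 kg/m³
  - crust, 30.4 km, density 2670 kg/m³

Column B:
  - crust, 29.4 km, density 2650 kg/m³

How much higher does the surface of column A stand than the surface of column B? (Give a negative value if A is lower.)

0.999 km

For any compensation level in the mantle, the mantle terms cancel and isostasy reduces to e = (Σt_A − Σt_B) − (Σ(ρt)_A − Σ(ρt)_B) / ρ_m.
Σt_A = 31.79 km; Σt_B = 29.4 km; Σ(ρt)_A = 82457.92; Σ(ρt)_B = 77910 (in km·kg/m³).
e = (31.79 − 29.4) − (82457.92 − 77910) / 3270 = 0.999 km.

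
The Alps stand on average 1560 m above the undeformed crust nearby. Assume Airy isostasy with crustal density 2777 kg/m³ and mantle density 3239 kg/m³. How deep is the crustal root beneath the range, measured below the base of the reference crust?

9380 m

In Airy isostatic equilibrium: the weight of the topography is balanced by the buoyancy of the root, ρ_c h = (ρ_m − ρ_c) r.
r = h · ρ_c / (ρ_m − ρ_c) = 1560 m × 2777 / (3239 − 2777) = 9380 m.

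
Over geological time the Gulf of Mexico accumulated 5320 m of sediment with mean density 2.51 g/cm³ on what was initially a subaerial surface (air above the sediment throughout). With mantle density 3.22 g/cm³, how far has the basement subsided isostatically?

4150 m

Subaerial load: s = t ρ_sed / ρ_m = 5320 m × 2.51/3.22 = 4150 m.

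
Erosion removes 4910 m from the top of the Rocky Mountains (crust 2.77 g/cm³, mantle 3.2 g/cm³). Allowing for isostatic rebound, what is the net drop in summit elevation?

660 m

Rebound u = e ρ_c/ρ_m = 4910 m × 2.77/3.2 = 4250 m.
Net surface drop = e − u = 4910 m − 4250 m = e (ρ_m − ρ_c)/ρ_m = 660 m.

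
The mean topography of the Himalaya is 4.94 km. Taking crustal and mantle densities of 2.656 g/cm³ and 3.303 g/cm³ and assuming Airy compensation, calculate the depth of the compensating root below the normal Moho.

By Archimedes' principle applied to the lithosphere: the weight of the topography is balanced by the buoyancy of the root, ρ_c h = (ρ_m − ρ_c) r.
r = h · ρ_c / (ρ_m − ρ_c) = 4.94 km × 2.656 / (3.303 − 2.656) = 20.3 km.

20.3 km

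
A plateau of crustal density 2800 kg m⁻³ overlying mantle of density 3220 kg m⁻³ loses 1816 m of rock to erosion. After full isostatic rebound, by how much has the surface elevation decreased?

237 m

Rebound u = e ρ_c/ρ_m = 1816 m × 2800/3220 = 1579 m.
Net surface drop = e − u = 1816 m − 1579 m = e (ρ_m − ρ_c)/ρ_m = 237 m.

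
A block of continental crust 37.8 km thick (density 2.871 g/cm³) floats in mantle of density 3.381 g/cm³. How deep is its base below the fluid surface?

Draft d = t ρ_obj/ρ_fluid = 37.8 km × 2.871/3.381 = 32.1 km.

32.1 km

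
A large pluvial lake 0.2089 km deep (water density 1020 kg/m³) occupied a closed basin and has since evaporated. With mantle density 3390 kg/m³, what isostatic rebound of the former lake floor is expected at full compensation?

0.0629 km

u = d ρ_w/ρ_m = 0.2089 km × 1020/3390 = 0.0629 km.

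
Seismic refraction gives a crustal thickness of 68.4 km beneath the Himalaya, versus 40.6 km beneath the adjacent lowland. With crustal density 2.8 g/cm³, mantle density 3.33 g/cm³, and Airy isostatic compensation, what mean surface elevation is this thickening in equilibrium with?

4.42 km

Excess crust Δ = 68.4 km − 40.6 km = 27.8 km, split between elevation h and root r with h + r = Δ.
Airy balance ρ_c h = (ρ_m − ρ_c) r gives r = h ρ_c/(ρ_m − ρ_c), so h (1 + ρ_c/(ρ_m − ρ_c)) = Δ, i.e. h = Δ (ρ_m − ρ_c)/ρ_m.
h = 27.8 km × 0.53/3.33 = 4.42 km.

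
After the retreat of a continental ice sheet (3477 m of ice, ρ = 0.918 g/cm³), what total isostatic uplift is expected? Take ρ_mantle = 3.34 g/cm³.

956 m

Removing the load lets mantle flow back in; uplift u satisfies ρ_ice t = ρ_m u.
u = t ρ_ice/ρ_m = 3477 m × 0.918/3.34 = 956 m.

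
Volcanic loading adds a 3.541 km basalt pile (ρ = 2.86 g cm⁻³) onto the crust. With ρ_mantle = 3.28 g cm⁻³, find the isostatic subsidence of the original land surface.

Subaerial loading: s = t ρ_load / ρ_m.
s = 3.541 km × 2.86/3.28 = 3.09 km.

3.09 km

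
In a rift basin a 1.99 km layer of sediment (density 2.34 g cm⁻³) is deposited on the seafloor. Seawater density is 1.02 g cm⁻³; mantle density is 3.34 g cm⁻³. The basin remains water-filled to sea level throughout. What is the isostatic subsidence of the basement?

Submarine loading: the sediment displaces seawater, and the subsidence is in turn flooded, so s (ρ_m − ρ_w) = t (ρ_sed − ρ_w).
s = 1.99 km × (2.34 − 1.02) / (3.34 − 1.02) = 1.13 km.

1.13 km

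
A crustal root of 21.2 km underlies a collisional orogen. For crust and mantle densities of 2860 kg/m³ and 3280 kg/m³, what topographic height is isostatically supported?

3.11 km

By Archimedes' principle applied to the lithosphere: ρ_c h = (ρ_m − ρ_c) r.
h = r (ρ_m − ρ_c) / ρ_c = 21.2 km × (3280 − 2860) / 2860 = 3.11 km.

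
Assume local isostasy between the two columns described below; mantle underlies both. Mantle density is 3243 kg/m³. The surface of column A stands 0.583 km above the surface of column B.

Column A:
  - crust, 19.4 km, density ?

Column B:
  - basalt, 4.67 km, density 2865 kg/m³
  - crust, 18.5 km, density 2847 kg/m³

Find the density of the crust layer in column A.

Take the compensation level at the base of the deeper column (depth z_c below the surface of column A) and equate Σ ρ_i t_i down to z_c; mantle fills any gap and the z_c terms cancel.
Column A: 19.4×ρ + (z_c − 19.4)×3243
Column B: 0.583×0 + 4.67×2865 + 18.5×2847 + (z_c − 0.583 − 23.17)×3243
The z_c×3243 term appears on both sides and cancels. Collect the known terms of each column as K = Σ(ρt)_known − 3243 × (depth of known layers): K_A = 0 − 3243×19.4 = −62914.2; K_B = 66049.05 − 3243×(0.583 + 23.17) = −10981.929.
Balance: K_A + 19.4×ρ = K_B, so ρ = (K_B − K_A)/19.4 = 51932.3/19.4 = 2680 kg/m³.

2680 kg/m³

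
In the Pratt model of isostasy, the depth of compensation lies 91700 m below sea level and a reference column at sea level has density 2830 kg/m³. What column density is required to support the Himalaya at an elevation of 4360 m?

2700 kg/m³

Pratt balance: ρ_ref D = ρ (D + h).
ρ = ρ_ref D/(D + h) = 2830 × 91700 m/(91700 m + 4360 m) = 2700 kg/m³.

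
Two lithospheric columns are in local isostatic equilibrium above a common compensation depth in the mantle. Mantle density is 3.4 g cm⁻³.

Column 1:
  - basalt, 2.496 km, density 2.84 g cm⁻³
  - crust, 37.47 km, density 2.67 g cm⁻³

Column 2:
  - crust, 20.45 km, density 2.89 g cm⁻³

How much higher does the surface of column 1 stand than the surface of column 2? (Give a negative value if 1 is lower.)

For any compensation level in the mantle, the mantle terms cancel and isostasy reduces to e = (Σt_1 − Σt_2) − (Σ(ρt)_1 − Σ(ρt)_2) / ρ_m.
Σt_1 = 39.966 km; Σt_2 = 20.45 km; Σ(ρt)_1 = 107.13354; Σ(ρt)_2 = 59.1005 (in km·g cm⁻³).
e = (39.966 − 20.45) − (107.13354 − 59.1005) / 3.4 = 5.39 km.

5.39 km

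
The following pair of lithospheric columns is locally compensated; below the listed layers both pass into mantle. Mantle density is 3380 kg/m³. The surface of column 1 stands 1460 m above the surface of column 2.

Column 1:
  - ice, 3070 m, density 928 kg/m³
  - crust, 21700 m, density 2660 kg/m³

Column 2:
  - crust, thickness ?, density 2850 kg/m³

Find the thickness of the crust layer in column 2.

Take the compensation level at the base of the deeper column (depth z_c below the surface of column 1) and equate Σ ρ_i t_i down to z_c; mantle fills any gap and the z_c terms cancel.
Column 1: 3070×928 + 21700×2660 + (z_c − 24770)×3380
Column 2: 1460×0 + x×2850 + (z_c − 1460 − 0 − x)×3380
The z_c×3380 term appears on both sides and cancels. Collect the known terms of each column as K = Σ(ρt)_known − 3380 × (depth of known layers): K_1 = 60570960 − 3380×24770 = −23151640; K_2 = 0 − 3380×(1460 + 0) = −4934800.
Balance: K_1 = K_2 − x×(3380 − 2850), so x = (K_2 − K_1)/(3380 − 2850) = 18216800/530 = 34400 m.

34400 m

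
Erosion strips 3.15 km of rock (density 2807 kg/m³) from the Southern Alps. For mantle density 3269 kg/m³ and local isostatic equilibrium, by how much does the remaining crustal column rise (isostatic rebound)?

Unloading: uplift u = e ρ_c/ρ_m = 3.15 km × 2807/3269 = 2.7 km.

2.7 km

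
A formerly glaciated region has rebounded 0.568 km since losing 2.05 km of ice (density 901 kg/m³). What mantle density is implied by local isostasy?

ρ_m = ρ_ice t / u = 901 × 2.05 km/0.568 km = 3250 kg/m³.

3250 kg/m³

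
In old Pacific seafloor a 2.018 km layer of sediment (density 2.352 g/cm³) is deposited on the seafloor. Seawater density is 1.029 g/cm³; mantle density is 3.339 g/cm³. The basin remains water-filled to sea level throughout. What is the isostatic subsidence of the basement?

Submarine loading: the sediment displaces seawater, and the subsidence is in turn flooded, so s (ρ_m − ρ_w) = t (ρ_sed − ρ_w).
s = 2.018 km × (2.352 − 1.029) / (3.339 − 1.029) = 1.16 km.

1.16 km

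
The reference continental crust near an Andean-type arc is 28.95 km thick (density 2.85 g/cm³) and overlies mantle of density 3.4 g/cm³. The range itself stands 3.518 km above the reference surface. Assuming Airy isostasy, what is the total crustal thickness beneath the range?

Root depth r = h ρ_c / (ρ_m − ρ_c) = 3.518 km × 2.85 / 0.55 = 18.23 km.
Total thickness = T + h + r = 28.95 km + 3.518 km + 18.23 km = 50.7 km.

50.7 km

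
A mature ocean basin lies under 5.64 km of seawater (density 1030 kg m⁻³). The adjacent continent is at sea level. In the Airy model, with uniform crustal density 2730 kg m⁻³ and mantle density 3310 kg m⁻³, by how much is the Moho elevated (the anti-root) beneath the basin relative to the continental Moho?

16.5 km

In Airy isostatic equilibrium: replacing crust with seawater at the top is compensated by replacing crust with mantle at the base: d (ρ_c − ρ_w) = a (ρ_m − ρ_c).
a = d (ρ_c − ρ_w)/(ρ_m − ρ_c) = 5.64 km × 1700/580 = 16.5 km.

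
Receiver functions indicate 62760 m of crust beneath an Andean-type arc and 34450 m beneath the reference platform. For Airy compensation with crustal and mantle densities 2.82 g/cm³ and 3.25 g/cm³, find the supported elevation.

Excess crust Δ = 62760 m − 34450 m = 28310 m, split between elevation h and root r with h + r = Δ.
Airy balance ρ_c h = (ρ_m − ρ_c) r gives r = h ρ_c/(ρ_m − ρ_c), so h (1 + ρ_c/(ρ_m − ρ_c)) = Δ, i.e. h = Δ (ρ_m − ρ_c)/ρ_m.
h = 28310 m × 0.43/3.25 = 3750 m.

3750 m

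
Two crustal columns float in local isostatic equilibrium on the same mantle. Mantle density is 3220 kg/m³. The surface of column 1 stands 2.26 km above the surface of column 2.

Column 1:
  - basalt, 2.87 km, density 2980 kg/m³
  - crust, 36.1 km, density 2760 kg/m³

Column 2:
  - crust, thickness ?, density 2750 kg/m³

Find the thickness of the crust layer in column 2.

21.3 km

Take the compensation level at the base of the deeper column (depth z_c below the surface of column 1) and equate Σ ρ_i t_i down to z_c; mantle fills any gap and the z_c terms cancel.
Column 1: 2.87×2980 + 36.1×2760 + (z_c − 38.97)×3220
Column 2: 2.26×0 + x×2750 + (z_c − 2.26 − 0 − x)×3220
The z_c×3220 term appears on both sides and cancels. Collect the known terms of each column as K = Σ(ρt)_known − 3220 × (depth of known layers): K_1 = 108188.6 − 3220×38.97 = −17294.8; K_2 = 0 − 3220×(2.26 + 0) = −7277.2.
Balance: K_1 = K_2 − x×(3220 − 2750), so x = (K_2 − K_1)/(3220 − 2750) = 10017.6/470 = 21.3 km.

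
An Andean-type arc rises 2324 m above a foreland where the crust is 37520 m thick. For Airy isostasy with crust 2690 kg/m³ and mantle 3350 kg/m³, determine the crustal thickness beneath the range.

49300 m

Root depth r = h ρ_c / (ρ_m − ρ_c) = 2324 m × 2690 / 660 = 9472 m.
Total thickness = T + h + r = 37520 m + 2324 m + 9472 m = 49300 m.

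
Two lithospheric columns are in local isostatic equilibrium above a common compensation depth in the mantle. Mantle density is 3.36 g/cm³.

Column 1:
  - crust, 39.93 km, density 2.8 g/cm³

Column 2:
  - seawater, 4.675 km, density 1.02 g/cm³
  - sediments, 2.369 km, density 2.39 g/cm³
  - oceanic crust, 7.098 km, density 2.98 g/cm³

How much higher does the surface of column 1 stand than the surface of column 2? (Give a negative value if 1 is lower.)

1.91 km

For any compensation level in the mantle, the mantle terms cancel and isostasy reduces to e = (Σt_1 − Σt_2) − (Σ(ρt)_1 − Σ(ρt)_2) / ρ_m.
Σt_1 = 39.93 km; Σt_2 = 14.142 km; Σ(ρt)_1 = 111.804; Σ(ρt)_2 = 31.58245 (in km·g/cm³).
e = (39.93 − 14.142) − (111.804 − 31.58245) / 3.36 = 1.91 km.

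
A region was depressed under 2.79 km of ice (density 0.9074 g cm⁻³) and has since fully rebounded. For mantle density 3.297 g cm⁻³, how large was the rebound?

Removing the load lets mantle flow back in; uplift u satisfies ρ_ice t = ρ_m u.
u = t ρ_ice/ρ_m = 2.79 km × 0.9074/3.297 = 0.768 km.

0.768 km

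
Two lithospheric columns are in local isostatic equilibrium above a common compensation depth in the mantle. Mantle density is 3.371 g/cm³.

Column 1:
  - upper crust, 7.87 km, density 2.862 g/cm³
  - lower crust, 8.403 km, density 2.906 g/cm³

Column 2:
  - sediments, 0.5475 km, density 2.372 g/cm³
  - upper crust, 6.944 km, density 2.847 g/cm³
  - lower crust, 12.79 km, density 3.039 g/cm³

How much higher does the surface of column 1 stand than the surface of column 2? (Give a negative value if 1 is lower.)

−0.154 km

For any compensation level in the mantle, the mantle terms cancel and isostasy reduces to e = (Σt_1 − Σt_2) − (Σ(ρt)_1 − Σ(ρt)_2) / ρ_m.
Σt_1 = 16.273 km; Σt_2 = 20.2815 km; Σ(ρt)_1 = 46.943058; Σ(ρt)_2 = 59.937048 (in km·g/cm³).
e = (16.273 − 20.2815) − (46.943058 − 59.937048) / 3.371 = −0.154 km.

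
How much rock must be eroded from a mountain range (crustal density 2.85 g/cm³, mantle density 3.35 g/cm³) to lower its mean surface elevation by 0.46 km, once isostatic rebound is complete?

Net drop Δ = e − u = e − e ρ_c/ρ_m = e (ρ_m − ρ_c)/ρ_m.
e = Δ ρ_m/(ρ_m − ρ_c) = 0.46 km × 3.35/0.5 = 3.08 km.

3.08 km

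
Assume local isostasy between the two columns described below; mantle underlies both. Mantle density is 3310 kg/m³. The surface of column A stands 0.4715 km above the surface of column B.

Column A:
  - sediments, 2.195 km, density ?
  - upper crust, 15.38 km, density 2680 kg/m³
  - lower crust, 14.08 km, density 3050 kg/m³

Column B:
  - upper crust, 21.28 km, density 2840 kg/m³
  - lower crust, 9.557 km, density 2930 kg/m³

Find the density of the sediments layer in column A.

2470 kg/m³

Take the compensation level at the base of the deeper column (depth z_c below the surface of column A) and equate Σ ρ_i t_i down to z_c; mantle fills any gap and the z_c terms cancel.
Column A: 2.195×ρ + 15.38×2680 + 14.08×3050 + (z_c − 31.655)×3310
Column B: 0.4715×0 + 21.28×2840 + 9.557×2930 + (z_c − 0.4715 − 30.837)×3310
The z_c×3310 term appears on both sides and cancels. Collect the known terms of each column as K = Σ(ρt)_known − 3310 × (depth of known layers): K_A = 84162.4 − 3310×31.655 = −20615.65; K_B = 88437.21 − 3310×(0.4715 + 30.837) = −15193.925.
Balance: K_A + 2.195×ρ = K_B, so ρ = (K_B − K_A)/2.195 = 5421.73/2.195 = 2470 kg/m³.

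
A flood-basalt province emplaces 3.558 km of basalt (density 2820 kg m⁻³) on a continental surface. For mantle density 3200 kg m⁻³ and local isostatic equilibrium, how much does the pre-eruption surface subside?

Subaerial loading: s = t ρ_load / ρ_m.
s = 3.558 km × 2820/3200 = 3.14 km.

3.14 km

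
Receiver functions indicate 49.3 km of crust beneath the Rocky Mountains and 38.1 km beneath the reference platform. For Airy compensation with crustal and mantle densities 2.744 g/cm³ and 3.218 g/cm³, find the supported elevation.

Excess crust Δ = 49.3 km − 38.1 km = 11.2 km, split between elevation h and root r with h + r = Δ.
Airy balance ρ_c h = (ρ_m − ρ_c) r gives r = h ρ_c/(ρ_m − ρ_c), so h (1 + ρ_c/(ρ_m − ρ_c)) = Δ, i.e. h = Δ (ρ_m − ρ_c)/ρ_m.
h = 11.2 km × 0.474/3.218 = 1.65 km.

1.65 km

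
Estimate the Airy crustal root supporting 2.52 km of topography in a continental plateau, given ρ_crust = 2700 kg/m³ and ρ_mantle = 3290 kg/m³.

11.5 km

In Airy isostatic equilibrium: the weight of the topography is balanced by the buoyancy of the root, ρ_c h = (ρ_m − ρ_c) r.
r = h · ρ_c / (ρ_m − ρ_c) = 2.52 km × 2700 / (3290 − 2700) = 11.5 km.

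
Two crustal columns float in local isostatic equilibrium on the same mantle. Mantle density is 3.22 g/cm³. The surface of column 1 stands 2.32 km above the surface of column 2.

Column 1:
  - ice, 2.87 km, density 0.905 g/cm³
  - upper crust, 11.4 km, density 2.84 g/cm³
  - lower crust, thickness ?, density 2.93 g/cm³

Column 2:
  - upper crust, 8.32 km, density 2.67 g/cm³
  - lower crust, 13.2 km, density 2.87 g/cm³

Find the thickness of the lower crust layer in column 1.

19.6 km

Take the compensation level at the base of the deeper column (depth z_c below the surface of column 1) and equate Σ ρ_i t_i down to z_c; mantle fills any gap and the z_c terms cancel.
Column 1: 2.87×0.905 + 11.4×2.84 + x×2.93 + (z_c − 14.27 − x)×3.22
Column 2: 2.32×0 + 8.32×2.67 + 13.2×2.87 + (z_c − 2.32 − 21.52)×3.22
The z_c×3.22 term appears on both sides and cancels. Collect the known terms of each column as K = Σ(ρt)_known − 3.22 × (depth of known layers): K_1 = 34.97335 − 3.22×14.27 = −10.97605; K_2 = 60.0984 − 3.22×(2.32 + 21.52) = −16.6664.
Balance: K_1 − x×(3.22 − 2.93) = K_2, so x = (K_1 − K_2)/(3.22 − 2.93) = 5.69035/0.29 = 19.6 km.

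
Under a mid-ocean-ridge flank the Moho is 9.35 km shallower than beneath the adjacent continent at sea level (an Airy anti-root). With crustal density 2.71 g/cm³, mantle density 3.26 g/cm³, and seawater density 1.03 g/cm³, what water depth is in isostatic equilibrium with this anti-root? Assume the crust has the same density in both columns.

Replacing a thickness d of crust by seawater at the top must be balanced by replacing crust with mantle at the base: d (ρ_c − ρ_w) = a (ρ_m − ρ_c).
d = a (ρ_m − ρ_c)/(ρ_c − ρ_w) = 9.35 km × 0.55/1.68 = 3.06 km.

3.06 km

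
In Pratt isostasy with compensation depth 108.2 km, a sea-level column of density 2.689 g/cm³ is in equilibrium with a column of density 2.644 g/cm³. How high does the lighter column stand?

1.84 km

ρ_ref D = ρ (D + h) → h = D (ρ_ref − ρ)/ρ.
h = 108.2 km × (2.689 − 2.644)/2.644 = 1.84 km.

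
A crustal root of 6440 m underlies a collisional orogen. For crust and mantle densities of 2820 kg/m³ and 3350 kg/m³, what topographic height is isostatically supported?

1210 m

For local isostatic compensation: ρ_c h = (ρ_m − ρ_c) r.
h = r (ρ_m − ρ_c) / ρ_c = 6440 m × (3350 − 2820) / 2820 = 1210 m.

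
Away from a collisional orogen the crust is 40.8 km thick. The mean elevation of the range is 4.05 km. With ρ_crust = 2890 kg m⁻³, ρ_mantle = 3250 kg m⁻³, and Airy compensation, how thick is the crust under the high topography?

Root depth r = h ρ_c / (ρ_m − ρ_c) = 4.05 km × 2890 / 360 = 32.51 km.
Total thickness = T + h + r = 40.8 km + 4.05 km + 32.51 km = 77.4 km.

77.4 km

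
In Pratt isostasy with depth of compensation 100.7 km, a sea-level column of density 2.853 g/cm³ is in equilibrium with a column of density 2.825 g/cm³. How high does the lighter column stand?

ρ_ref D = ρ (D + h) → h = D (ρ_ref − ρ)/ρ.
h = 100.7 km × (2.853 − 2.825)/2.825 = 0.998 km.

0.998 km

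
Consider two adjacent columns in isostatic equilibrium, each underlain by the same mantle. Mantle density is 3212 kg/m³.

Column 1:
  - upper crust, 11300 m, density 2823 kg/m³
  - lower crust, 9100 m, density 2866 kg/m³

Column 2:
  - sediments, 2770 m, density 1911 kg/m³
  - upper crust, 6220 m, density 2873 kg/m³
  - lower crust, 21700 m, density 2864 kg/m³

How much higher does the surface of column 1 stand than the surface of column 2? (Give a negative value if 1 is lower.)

−1780 m

For any compensation level in the mantle, the mantle terms cancel and isostasy reduces to e = (Σt_1 − Σt_2) − (Σ(ρt)_1 − Σ(ρt)_2) / ρ_m.
Σt_1 = 20400 m; Σt_2 = 30690 m; Σ(ρt)_1 = 57980500; Σ(ρt)_2 = 85312330 (in m·kg/m³).
e = (20400 − 30690) − (57980500 − 85312330) / 3212 = −1780 m.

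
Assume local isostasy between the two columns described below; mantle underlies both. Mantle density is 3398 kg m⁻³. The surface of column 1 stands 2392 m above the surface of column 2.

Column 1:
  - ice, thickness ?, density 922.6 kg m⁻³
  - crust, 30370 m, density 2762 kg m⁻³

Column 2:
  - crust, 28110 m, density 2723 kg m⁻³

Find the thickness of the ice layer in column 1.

3150 m

Take the compensation level at the base of the deeper column (depth z_c below the surface of column 1) and equate Σ ρ_i t_i down to z_c; mantle fills any gap and the z_c terms cancel.
Column 1: x×922.6 + 30370×2762 + (z_c − 30370 − x)×3398
Column 2: 2392×0 + 28110×2723 + (z_c − 2392 − 28110)×3398
The z_c×3398 term appears on both sides and cancels. Collect the known terms of each column as K = Σ(ρt)_known − 3398 × (depth of known layers): K_1 = 83881940 − 3398×30370 = −19315320; K_2 = 76543530 − 3398×(2392 + 28110) = −27102266.
Balance: K_1 − x×(3398 − 922.6) = K_2, so x = (K_1 − K_2)/(3398 − 922.6) = 7786950/2475.4 = 3150 m.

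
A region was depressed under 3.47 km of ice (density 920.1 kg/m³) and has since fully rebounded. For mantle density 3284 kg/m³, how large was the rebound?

Removing the load lets mantle flow back in; uplift u satisfies ρ_ice t = ρ_m u.
u = t ρ_ice/ρ_m = 3.47 km × 920.1/3284 = 0.972 km.

0.972 km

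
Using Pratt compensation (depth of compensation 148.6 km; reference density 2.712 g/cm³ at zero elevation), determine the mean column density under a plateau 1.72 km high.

Pratt balance: ρ_ref D = ρ (D + h).
ρ = ρ_ref D/(D + h) = 2.712 × 148.6 km/(148.6 km + 1.72 km) = 2.68 g/cm³.

2.68 g/cm³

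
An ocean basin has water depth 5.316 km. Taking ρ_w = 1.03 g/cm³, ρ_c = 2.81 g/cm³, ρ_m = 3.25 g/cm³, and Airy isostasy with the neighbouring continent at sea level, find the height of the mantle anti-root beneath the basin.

Isostatic balance requires: replacing crust with seawater at the top is compensated by replacing crust with mantle at the base: d (ρ_c − ρ_w) = a (ρ_m − ρ_c).
a = d (ρ_c − ρ_w)/(ρ_m − ρ_c) = 5.316 km × 1.78/0.44 = 21.5 km.

21.5 km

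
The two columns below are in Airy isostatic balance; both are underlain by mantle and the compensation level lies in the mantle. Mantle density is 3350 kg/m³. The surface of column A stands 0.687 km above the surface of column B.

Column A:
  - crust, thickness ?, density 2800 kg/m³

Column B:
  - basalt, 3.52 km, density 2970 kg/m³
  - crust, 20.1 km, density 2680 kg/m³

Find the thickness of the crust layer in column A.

Take the compensation level at the base of the deeper column (depth z_c below the surface of column A) and equate Σ ρ_i t_i down to z_c; mantle fills any gap and the z_c terms cancel.
Column A: x×2800 + (z_c − 0 − x)×3350
Column B: 0.687×0 + 3.52×2970 + 20.1×2680 + (z_c − 0.687 − 23.62)×3350
The z_c×3350 term appears on both sides and cancels. Collect the known terms of each column as K = Σ(ρt)_known − 3350 × (depth of known layers): K_A = 0 − 3350×0 = 0; K_B = 64322.4 − 3350×(0.687 + 23.62) = −17106.05.
Balance: K_A − x×(3350 − 2800) = K_B, so x = (K_A − K_B)/(3350 − 2800) = 17106/550 = 31.1 km.

31.1 km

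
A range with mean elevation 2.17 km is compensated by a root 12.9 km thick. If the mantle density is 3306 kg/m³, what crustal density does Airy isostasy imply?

2830 kg/m³

ρ_c h = (ρ_m − ρ_c) r → ρ_c (h + r) = ρ_m r → ρ_c = ρ_m r / (h + r).
ρ_c = 3306 × 12.9 km / (2.17 km + 12.9 km) = 2830 kg/m³.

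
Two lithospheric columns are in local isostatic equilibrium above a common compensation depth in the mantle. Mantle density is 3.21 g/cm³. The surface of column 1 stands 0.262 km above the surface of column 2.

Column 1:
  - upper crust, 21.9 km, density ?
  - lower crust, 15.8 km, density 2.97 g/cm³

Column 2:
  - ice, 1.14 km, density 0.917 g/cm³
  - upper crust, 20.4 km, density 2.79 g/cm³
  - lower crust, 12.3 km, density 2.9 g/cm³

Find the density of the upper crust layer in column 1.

Take the compensation level at the base of the deeper column (depth z_c below the surface of column 1) and equate Σ ρ_i t_i down to z_c; mantle fills any gap and the z_c terms cancel.
Column 1: 21.9×ρ + 15.8×2.97 + (z_c − 37.7)×3.21
Column 2: 0.262×0 + 1.14×0.917 + 20.4×2.79 + 12.3×2.9 + (z_c − 0.262 − 33.84)×3.21
The z_c×3.21 term appears on both sides and cancels. Collect the known terms of each column as K = Σ(ρt)_known − 3.21 × (depth of known layers): K_1 = 46.926 − 3.21×37.7 = −74.091; K_2 = 93.63138 − 3.21×(0.262 + 33.84) = −15.83604.
Balance: K_1 + 21.9×ρ = K_2, so ρ = (K_2 − K_1)/21.9 = 58.255/21.9 = 2.66 g/cm³.

2.66 g/cm³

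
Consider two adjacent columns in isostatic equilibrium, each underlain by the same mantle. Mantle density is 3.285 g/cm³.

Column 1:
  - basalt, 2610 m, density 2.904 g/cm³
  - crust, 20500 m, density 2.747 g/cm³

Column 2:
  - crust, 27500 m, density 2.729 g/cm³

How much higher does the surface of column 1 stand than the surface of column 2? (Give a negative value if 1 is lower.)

−994 m

For any compensation level in the mantle, the mantle terms cancel and isostasy reduces to e = (Σt_1 − Σt_2) − (Σ(ρt)_1 − Σ(ρt)_2) / ρ_m.
Σt_1 = 23110 m; Σt_2 = 27500 m; Σ(ρt)_1 = 63892.94; Σ(ρt)_2 = 75047.5 (in m·g/cm³).
e = (23110 − 27500) − (63892.94 − 75047.5) / 3.285 = −994 m.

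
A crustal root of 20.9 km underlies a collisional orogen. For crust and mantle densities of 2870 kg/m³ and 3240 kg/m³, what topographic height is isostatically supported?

2.69 km

For local isostatic compensation: ρ_c h = (ρ_m − ρ_c) r.
h = r (ρ_m − ρ_c) / ρ_c = 20.9 km × (3240 − 2870) / 2870 = 2.69 km.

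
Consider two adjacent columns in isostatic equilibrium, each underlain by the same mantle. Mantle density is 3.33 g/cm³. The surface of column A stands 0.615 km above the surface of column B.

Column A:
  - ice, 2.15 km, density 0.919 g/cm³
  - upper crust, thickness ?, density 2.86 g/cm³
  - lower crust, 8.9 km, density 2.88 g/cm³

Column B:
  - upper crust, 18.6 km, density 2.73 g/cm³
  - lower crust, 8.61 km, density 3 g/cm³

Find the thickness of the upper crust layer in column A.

14.6 km

Take the compensation level at the base of the deeper column (depth z_c below the surface of column A) and equate Σ ρ_i t_i down to z_c; mantle fills any gap and the z_c terms cancel.
Column A: 2.15×0.919 + x×2.86 + 8.9×2.88 + (z_c − 11.05 − x)×3.33
Column B: 0.615×0 + 18.6×2.73 + 8.61×3 + (z_c − 0.615 − 27.21)×3.33
The z_c×3.33 term appears on both sides and cancels. Collect the known terms of each column as K = Σ(ρt)_known − 3.33 × (depth of known layers): K_A = 27.60785 − 3.33×11.05 = −9.18865; K_B = 76.608 − 3.33×(0.615 + 27.21) = −16.04925.
Balance: K_A − x×(3.33 − 2.86) = K_B, so x = (K_A − K_B)/(3.33 − 2.86) = 6.8606/0.47 = 14.6 km.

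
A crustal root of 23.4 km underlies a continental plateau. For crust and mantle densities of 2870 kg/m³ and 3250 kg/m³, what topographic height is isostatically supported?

In Airy isostatic equilibrium: ρ_c h = (ρ_m − ρ_c) r.
h = r (ρ_m − ρ_c) / ρ_c = 23.4 km × (3250 − 2870) / 2870 = 3.1 km.

3.1 km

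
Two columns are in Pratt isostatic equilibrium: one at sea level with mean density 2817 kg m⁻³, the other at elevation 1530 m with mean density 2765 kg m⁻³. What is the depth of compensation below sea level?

ρ_ref D = ρ (D + h) → D (ρ_ref − ρ) = ρ h.
D = ρ h/(ρ_ref − ρ) = 2765 × 1530 m/(2817 − 2765) = 81400 m.

81400 m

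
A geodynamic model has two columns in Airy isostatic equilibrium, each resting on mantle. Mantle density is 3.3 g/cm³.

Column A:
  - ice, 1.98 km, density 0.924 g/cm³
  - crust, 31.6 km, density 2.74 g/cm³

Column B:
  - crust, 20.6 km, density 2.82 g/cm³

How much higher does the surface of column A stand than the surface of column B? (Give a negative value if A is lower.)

For any compensation level in the mantle, the mantle terms cancel and isostasy reduces to e = (Σt_A − Σt_B) − (Σ(ρt)_A − Σ(ρt)_B) / ρ_m.
Σt_A = 33.58 km; Σt_B = 20.6 km; Σ(ρt)_A = 88.41352; Σ(ρt)_B = 58.092 (in km·g/cm³).
e = (33.58 − 20.6) − (88.41352 − 58.092) / 3.3 = 3.79 km.

3.79 km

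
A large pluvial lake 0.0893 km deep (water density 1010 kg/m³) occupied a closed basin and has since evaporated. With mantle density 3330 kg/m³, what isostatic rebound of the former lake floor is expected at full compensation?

u = d ρ_w/ρ_m = 0.0893 km × 1010/3330 = 0.0271 km.

0.0271 km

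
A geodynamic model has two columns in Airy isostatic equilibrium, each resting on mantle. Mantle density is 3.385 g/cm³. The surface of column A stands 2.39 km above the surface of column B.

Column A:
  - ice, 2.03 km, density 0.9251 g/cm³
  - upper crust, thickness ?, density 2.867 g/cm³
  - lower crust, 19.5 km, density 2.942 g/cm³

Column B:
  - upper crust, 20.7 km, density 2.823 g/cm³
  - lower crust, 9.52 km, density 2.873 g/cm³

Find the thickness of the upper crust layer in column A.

21.2 km

Take the compensation level at the base of the deeper column (depth z_c below the surface of column A) and equate Σ ρ_i t_i down to z_c; mantle fills any gap and the z_c terms cancel.
Column A: 2.03×0.9251 + x×2.867 + 19.5×2.942 + (z_c − 21.53 − x)×3.385
Column B: 2.39×0 + 20.7×2.823 + 9.52×2.873 + (z_c − 2.39 − 30.22)×3.385
The z_c×3.385 term appears on both sides and cancels. Collect the known terms of each column as K = Σ(ρt)_known − 3.385 × (depth of known layers): K_A = 59.246953 − 3.385×21.53 = −13.632097; K_B = 85.78706 − 3.385×(2.39 + 30.22) = −24.59779.
Balance: K_A − x×(3.385 − 2.867) = K_B, so x = (K_A − K_B)/(3.385 − 2.867) = 10.9657/0.518 = 21.2 km.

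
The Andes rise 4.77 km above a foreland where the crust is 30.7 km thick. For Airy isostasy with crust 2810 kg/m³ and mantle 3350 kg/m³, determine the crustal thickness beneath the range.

60.3 km

Root depth r = h ρ_c / (ρ_m − ρ_c) = 4.77 km × 2810 / 540 = 24.82 km.
Total thickness = T + h + r = 30.7 km + 4.77 km + 24.82 km = 60.3 km.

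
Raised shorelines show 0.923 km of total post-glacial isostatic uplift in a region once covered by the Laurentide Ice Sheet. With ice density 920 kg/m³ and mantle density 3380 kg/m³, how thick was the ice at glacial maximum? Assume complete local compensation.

3.39 km

u = t ρ_ice/ρ_m → t = u ρ_m/ρ_ice = 0.923 km × 3380/920 = 3.39 km.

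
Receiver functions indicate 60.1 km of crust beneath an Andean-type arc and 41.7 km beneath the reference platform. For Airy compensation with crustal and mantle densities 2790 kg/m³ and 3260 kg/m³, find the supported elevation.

Excess crust Δ = 60.1 km − 41.7 km = 18.4 km, split between elevation h and root r with h + r = Δ.
Airy balance ρ_c h = (ρ_m − ρ_c) r gives r = h ρ_c/(ρ_m − ρ_c), so h (1 + ρ_c/(ρ_m − ρ_c)) = Δ, i.e. h = Δ (ρ_m − ρ_c)/ρ_m.
h = 18.4 km × 470/3260 = 2.65 km.

2.65 km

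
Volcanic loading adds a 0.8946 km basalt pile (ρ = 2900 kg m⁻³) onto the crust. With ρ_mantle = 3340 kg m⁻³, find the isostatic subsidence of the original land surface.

Subaerial loading: s = t ρ_load / ρ_m.
s = 0.8946 km × 2900/3340 = 0.777 km.

0.777 km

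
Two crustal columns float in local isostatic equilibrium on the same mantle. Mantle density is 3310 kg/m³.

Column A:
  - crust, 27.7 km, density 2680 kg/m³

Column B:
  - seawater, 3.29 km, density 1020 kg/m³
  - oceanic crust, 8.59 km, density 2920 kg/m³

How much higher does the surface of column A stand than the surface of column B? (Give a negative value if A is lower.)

1.98 km

For any compensation level in the mantle, the mantle terms cancel and isostasy reduces to e = (Σt_A − Σt_B) − (Σ(ρt)_A − Σ(ρt)_B) / ρ_m.
Σt_A = 27.7 km; Σt_B = 11.88 km; Σ(ρt)_A = 74236; Σ(ρt)_B = 28438.6 (in km·kg/m³).
e = (27.7 − 11.88) − (74236 − 28438.6) / 3310 = 1.98 km.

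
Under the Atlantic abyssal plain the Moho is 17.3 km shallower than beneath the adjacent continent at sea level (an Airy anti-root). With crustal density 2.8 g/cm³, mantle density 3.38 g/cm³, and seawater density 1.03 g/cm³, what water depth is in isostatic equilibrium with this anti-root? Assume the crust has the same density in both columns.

5.67 km

Replacing a thickness d of crust by seawater at the top must be balanced by replacing crust with mantle at the base: d (ρ_c − ρ_w) = a (ρ_m − ρ_c).
d = a (ρ_m − ρ_c)/(ρ_c − ρ_w) = 17.3 km × 0.58/1.77 = 5.67 km.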